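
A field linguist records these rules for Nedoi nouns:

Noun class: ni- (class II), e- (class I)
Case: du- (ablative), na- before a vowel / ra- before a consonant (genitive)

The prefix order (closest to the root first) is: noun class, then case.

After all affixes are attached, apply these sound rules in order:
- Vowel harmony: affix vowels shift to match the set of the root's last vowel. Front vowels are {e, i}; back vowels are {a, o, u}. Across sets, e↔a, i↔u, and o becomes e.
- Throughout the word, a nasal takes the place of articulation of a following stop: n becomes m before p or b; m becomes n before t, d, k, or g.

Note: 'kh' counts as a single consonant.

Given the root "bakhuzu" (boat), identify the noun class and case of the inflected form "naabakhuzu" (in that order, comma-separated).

class I, genitive

Segment: na-e-bakhuzu.
noun class: e- → class I.
case: na/ra- → genitive.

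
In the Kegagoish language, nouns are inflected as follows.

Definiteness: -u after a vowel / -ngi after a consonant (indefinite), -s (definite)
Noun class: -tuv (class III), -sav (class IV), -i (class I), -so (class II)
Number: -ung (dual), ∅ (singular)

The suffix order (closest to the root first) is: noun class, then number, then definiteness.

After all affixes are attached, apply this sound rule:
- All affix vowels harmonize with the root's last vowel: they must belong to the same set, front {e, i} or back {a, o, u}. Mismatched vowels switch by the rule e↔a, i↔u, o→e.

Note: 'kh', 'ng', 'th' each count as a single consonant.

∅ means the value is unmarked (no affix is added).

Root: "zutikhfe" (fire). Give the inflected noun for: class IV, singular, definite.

Attach noun class class IV -sav → zutikhfesav.
number = singular: zero marking, form stays zutikhfesav.
Attach definiteness definite -s → zutikhfesavs.
Apply vowel harmony: zutikhfesavs → zutikhfesevs.

zutikhfesevs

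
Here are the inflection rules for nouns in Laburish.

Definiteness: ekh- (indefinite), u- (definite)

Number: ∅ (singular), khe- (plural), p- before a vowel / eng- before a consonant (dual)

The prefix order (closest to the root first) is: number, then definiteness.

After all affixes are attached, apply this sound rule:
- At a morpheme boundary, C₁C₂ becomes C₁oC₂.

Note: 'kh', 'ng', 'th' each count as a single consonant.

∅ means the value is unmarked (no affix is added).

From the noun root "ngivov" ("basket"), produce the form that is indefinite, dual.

ekhengongivov

Attach number dual eng- (before consonant 'ng') → engngivov.
Attach definiteness indefinite ekh- → ekhengngivov.
Apply epenthesis: ekhengngivov → ekhengongivov.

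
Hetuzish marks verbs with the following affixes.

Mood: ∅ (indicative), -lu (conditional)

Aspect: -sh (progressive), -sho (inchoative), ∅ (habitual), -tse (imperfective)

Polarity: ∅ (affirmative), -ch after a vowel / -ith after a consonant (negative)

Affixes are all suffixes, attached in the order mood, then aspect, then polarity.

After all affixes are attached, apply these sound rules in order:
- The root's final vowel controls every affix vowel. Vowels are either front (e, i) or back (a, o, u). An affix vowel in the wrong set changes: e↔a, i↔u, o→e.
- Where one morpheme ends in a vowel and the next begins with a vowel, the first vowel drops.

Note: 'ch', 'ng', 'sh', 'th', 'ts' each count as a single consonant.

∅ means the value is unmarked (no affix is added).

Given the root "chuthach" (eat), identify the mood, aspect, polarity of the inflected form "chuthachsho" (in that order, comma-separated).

indicative, inchoative, affirmative

Segment: chuthach-sho.
mood: ∅ → indicative.
aspect: -sho → inchoative.
polarity: ∅ → affirmative.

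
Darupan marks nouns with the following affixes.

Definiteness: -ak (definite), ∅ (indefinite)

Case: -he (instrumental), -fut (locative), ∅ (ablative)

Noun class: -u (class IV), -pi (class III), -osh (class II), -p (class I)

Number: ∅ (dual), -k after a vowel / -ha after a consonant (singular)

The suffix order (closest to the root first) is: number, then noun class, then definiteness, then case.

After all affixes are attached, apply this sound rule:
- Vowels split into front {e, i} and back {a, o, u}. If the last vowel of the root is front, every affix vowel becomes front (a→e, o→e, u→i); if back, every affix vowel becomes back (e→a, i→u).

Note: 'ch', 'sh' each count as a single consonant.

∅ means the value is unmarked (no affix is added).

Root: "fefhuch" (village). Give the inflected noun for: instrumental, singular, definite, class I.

Attach number singular -ha (after consonant 'ch') → fefhuchha.
Attach noun class class I -p → fefhuchhap.
Attach definiteness definite -ak → fefhuchhapak.
Attach case instrumental -he → fefhuchhapakhe.
Apply vowel harmony: fefhuchhapakhe → fefhuchhapakha.

fefhuchhapakha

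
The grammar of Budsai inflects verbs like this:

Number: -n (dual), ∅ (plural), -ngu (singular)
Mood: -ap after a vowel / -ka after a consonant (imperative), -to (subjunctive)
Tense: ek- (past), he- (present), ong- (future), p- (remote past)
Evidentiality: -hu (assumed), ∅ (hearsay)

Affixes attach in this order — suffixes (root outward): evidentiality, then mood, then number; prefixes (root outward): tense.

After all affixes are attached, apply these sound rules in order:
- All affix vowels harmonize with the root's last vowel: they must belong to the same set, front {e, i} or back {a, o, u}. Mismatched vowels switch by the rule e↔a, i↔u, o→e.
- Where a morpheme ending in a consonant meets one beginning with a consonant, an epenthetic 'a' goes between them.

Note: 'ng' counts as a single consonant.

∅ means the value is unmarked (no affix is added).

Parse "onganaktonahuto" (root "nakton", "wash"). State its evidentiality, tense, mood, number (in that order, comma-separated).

Segment: ong-nakton-hu-to.
evidentiality: -hu → assumed.
tense: ong- → future.
mood: -to → subjunctive.
number: ∅ → plural.

assumed, future, subjunctive, plural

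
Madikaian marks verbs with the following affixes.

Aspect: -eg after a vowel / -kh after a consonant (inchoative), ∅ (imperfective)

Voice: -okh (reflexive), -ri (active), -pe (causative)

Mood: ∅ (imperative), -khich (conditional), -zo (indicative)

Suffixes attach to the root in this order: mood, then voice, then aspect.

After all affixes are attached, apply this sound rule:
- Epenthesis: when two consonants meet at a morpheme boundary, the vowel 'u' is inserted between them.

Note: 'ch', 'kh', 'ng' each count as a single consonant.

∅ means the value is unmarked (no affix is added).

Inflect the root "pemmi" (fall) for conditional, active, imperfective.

pemmikhichuri

Attach mood conditional -khich → pemmikhich.
Attach voice active -ri → pemmikhichri.
aspect = imperfective: zero marking, form stays pemmikhichri.
Apply epenthesis: pemmikhichri → pemmikhichuri.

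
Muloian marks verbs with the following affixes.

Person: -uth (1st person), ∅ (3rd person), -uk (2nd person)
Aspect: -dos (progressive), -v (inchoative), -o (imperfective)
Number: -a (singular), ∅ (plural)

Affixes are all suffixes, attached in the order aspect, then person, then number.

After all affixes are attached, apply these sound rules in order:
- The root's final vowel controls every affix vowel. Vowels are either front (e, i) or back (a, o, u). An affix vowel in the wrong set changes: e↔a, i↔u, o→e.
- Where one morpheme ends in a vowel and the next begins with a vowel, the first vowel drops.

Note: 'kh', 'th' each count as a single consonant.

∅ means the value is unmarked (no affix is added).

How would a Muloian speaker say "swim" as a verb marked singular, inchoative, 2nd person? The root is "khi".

Attach aspect inchoative -v → khiv.
Attach person 2nd person -uk → khivuk.
Attach number singular -a → khivuka.
Apply vowel harmony: khivuka → khivike.
Vowel deletion: no change.

khivike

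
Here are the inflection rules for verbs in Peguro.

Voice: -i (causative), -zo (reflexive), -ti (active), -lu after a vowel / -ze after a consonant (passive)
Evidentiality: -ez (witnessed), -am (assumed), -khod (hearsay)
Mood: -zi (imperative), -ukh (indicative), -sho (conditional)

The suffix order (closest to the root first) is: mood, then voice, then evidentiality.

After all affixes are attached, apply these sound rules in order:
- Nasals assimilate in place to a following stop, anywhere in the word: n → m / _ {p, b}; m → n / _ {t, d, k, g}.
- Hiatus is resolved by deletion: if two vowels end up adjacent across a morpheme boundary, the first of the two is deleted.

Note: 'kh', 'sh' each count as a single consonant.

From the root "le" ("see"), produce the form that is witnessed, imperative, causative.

lezez

Attach mood imperative -zi → lezi.
Attach voice causative -i → lezii.
Attach evidentiality witnessed -ez → leziiez.
Nasal assimilation: no change.
Apply vowel deletion: leziiez → lezez.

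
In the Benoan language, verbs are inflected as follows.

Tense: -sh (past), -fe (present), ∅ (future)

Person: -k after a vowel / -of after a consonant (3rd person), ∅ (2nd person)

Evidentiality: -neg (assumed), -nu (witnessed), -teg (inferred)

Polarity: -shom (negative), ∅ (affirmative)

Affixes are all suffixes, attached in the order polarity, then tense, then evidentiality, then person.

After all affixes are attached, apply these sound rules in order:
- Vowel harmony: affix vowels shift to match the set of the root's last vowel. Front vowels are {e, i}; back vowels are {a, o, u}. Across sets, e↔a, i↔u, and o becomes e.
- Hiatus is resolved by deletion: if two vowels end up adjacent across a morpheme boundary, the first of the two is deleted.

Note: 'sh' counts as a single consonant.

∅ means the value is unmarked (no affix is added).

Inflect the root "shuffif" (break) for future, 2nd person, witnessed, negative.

shuffifshemni

Attach polarity negative -shom → shuffifshom.
tense = future: zero marking, form stays shuffifshom.
Attach evidentiality witnessed -nu → shuffifshomnu.
person = 2nd person: zero marking, form stays shuffifshomnu.
Apply vowel harmony: shuffifshomnu → shuffifshemni.
Vowel deletion: no change.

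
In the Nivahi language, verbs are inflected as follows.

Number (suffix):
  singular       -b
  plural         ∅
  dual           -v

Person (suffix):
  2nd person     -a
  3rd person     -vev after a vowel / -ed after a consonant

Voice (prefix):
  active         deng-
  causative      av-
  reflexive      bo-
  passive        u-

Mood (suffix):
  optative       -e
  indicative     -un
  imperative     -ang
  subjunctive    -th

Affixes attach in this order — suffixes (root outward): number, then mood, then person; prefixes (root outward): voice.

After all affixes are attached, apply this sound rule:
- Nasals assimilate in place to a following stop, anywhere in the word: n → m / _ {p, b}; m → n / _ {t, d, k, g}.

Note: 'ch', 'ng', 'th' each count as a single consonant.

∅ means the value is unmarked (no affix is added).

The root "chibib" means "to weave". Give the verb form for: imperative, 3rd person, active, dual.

Attach number dual -v → chibibv.
Attach voice active deng- → dengchibibv.
Attach mood imperative -ang → dengchibibvang.
Attach person 3rd person -ed (after consonant 'ng') → dengchibibvanged.
Nasal assimilation: no change.

dengchibibvanged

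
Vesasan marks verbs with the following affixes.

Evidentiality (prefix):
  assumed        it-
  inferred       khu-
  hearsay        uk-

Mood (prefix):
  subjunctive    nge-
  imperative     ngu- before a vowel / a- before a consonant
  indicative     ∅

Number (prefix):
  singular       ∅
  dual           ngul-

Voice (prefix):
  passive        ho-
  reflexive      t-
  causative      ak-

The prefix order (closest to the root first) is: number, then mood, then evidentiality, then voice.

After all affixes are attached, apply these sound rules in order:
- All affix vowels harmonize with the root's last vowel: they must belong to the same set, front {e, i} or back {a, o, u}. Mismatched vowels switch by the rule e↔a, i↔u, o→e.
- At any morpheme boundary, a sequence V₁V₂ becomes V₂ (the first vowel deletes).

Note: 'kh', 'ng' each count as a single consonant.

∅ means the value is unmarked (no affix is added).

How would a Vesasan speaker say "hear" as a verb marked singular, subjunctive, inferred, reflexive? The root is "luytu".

tkhungaluytu

number = singular: zero marking, form stays luytu.
Attach mood subjunctive nge- → ngeluytu.
Attach evidentiality inferred khu- → khungeluytu.
Attach voice reflexive t- → tkhungeluytu.
Apply vowel harmony: tkhungeluytu → tkhungaluytu.
Vowel deletion: no change.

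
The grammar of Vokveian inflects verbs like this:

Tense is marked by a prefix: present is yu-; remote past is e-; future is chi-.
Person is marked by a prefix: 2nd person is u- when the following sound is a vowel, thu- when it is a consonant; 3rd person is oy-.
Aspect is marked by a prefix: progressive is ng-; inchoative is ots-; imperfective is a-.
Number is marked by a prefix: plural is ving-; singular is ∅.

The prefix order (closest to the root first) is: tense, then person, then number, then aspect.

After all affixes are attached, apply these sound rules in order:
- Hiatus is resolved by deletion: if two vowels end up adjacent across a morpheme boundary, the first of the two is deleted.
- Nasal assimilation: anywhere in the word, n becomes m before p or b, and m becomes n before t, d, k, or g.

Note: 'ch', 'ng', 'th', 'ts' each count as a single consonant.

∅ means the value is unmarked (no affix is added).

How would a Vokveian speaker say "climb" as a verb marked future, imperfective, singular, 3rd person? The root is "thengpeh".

Attach tense future chi- → chithengpeh.
Attach person 3rd person oy- → oychithengpeh.
number = singular: zero marking, form stays oychithengpeh.
Attach aspect imperfective a- → aoychithengpeh.
Apply vowel deletion: aoychithengpeh → oychithengpeh.
Nasal assimilation: no change.

oychithengpeh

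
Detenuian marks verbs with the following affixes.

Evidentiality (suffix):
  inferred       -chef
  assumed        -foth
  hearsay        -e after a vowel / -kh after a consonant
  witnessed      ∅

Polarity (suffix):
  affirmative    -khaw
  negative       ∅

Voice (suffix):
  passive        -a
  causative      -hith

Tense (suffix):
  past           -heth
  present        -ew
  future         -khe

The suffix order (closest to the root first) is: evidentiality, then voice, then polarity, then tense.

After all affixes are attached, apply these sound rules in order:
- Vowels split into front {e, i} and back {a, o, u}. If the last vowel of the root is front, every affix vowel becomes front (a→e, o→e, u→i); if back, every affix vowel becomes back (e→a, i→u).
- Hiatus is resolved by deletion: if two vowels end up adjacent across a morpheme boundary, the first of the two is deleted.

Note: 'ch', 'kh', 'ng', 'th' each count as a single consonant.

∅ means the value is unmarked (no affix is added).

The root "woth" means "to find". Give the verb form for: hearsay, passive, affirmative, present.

Attach evidentiality hearsay -kh (after consonant 'th') → wothkh.
Attach voice passive -a → wothkha.
Attach polarity affirmative -khaw → wothkhakhaw.
Attach tense present -ew → wothkhakhawew.
Apply vowel harmony: wothkhakhawew → wothkhakhawaw.
Vowel deletion: no change.

wothkhakhawaw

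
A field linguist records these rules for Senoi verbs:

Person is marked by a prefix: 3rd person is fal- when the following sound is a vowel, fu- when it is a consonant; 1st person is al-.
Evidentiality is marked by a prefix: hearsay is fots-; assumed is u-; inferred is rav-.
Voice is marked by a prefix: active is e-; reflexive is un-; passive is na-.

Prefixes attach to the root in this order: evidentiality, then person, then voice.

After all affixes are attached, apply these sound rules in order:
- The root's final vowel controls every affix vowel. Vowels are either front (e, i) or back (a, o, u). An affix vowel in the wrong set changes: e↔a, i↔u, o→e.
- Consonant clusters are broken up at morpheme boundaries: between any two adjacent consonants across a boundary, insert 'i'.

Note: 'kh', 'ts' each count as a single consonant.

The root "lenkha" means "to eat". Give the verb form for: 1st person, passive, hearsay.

Attach evidentiality hearsay fots- → fotslenkha.
Attach person 1st person al- → alfotslenkha.
Attach voice passive na- → naalfotslenkha.
Vowel harmony: no change.
Apply epenthesis: naalfotslenkha → naalifotsilenkha.

naalifotsilenkha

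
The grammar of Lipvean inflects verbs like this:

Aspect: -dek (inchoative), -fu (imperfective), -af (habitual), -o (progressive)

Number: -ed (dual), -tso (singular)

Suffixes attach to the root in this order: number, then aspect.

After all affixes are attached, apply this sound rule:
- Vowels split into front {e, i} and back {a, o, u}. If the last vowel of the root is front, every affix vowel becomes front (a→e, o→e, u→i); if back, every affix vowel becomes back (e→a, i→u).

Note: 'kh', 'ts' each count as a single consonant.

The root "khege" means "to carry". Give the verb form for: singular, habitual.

Attach number singular -tso → khegetso.
Attach aspect habitual -af → khegetsoaf.
Apply vowel harmony: khegetsoaf → khegetseef.

khegetseef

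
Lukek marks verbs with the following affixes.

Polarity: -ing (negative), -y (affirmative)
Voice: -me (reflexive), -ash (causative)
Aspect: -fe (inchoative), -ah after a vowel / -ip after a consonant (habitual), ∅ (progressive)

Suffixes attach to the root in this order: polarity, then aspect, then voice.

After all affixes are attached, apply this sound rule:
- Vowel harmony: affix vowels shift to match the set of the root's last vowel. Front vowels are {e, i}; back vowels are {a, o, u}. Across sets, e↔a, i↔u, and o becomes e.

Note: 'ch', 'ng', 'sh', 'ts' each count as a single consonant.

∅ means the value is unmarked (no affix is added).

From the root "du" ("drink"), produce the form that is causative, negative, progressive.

duungash

Attach polarity negative -ing → duing.
aspect = progressive: zero marking, form stays duing.
Attach voice causative -ash → duingash.
Apply vowel harmony: duingash → duungash.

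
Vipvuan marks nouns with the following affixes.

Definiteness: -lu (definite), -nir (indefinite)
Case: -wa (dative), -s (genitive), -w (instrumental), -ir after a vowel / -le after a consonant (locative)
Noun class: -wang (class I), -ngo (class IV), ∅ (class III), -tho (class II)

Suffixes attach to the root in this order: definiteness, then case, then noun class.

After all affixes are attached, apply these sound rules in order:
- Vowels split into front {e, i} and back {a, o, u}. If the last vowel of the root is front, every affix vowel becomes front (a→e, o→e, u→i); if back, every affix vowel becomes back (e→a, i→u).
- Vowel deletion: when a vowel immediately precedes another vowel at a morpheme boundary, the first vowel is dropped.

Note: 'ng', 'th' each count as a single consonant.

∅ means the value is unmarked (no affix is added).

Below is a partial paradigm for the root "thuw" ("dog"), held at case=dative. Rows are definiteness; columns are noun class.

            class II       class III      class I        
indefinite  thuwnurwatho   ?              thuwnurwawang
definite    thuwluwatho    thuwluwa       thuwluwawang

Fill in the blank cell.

Attach definiteness indefinite -nir → thuwnir.
Attach case dative -wa → thuwnirwa.
noun class = class III: zero marking, form stays thuwnirwa.
Apply vowel harmony: thuwnirwa → thuwnurwa.
Vowel deletion: no change.

thuwnurwa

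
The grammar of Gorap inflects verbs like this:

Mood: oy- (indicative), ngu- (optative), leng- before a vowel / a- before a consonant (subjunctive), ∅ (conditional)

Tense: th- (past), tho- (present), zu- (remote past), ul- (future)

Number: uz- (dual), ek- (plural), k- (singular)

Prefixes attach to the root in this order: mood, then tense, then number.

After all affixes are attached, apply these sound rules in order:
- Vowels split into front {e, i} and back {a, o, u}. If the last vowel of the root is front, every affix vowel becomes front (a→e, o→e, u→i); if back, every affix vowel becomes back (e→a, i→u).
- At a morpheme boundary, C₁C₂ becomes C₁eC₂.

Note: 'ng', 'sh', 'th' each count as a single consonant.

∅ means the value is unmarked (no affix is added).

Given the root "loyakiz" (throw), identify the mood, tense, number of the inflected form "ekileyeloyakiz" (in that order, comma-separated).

Segment: ek-ul-oy-loyakiz.
mood: oy- → indicative.
tense: ul- → future.
number: ek- → plural.

indicative, future, plural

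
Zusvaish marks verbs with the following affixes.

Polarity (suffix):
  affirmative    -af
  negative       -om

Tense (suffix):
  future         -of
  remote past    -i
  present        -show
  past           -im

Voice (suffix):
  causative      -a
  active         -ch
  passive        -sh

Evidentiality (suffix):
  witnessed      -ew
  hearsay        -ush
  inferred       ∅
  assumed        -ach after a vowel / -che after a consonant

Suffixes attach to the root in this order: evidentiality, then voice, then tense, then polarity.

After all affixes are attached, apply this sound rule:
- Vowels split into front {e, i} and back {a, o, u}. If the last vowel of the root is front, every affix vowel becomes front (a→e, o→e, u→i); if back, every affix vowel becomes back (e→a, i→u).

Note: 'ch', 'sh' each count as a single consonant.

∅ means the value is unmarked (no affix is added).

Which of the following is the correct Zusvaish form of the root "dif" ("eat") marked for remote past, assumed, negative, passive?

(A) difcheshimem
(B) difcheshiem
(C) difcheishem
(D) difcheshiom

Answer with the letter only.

Attach evidentiality assumed -che (after consonant 'f') → difche.
Attach voice passive -sh → difchesh.
Attach tense remote past -i → difcheshi.
Attach polarity negative -om → difcheshiom.
Apply vowel harmony: difcheshiom → difcheshiem.
So the correct form is difcheshiem, option (B).
(D) difcheshiom is wrong: it fails to apply the sound rule(s).
(A) difcheshimem is wrong: it uses past instead of remote past for tense.
(C) difcheishem is wrong: it has the affixes in the wrong order.

B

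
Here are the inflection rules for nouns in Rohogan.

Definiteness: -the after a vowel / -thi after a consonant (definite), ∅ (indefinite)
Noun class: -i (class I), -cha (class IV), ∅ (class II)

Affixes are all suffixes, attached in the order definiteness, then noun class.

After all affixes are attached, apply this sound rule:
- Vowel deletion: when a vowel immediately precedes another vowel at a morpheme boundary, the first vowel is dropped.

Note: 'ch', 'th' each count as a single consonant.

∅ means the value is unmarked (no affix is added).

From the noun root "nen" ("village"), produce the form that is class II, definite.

nenthi

Attach definiteness definite -thi (after consonant 'n') → nenthi.
noun class = class II: zero marking, form stays nenthi.
Vowel deletion: no change.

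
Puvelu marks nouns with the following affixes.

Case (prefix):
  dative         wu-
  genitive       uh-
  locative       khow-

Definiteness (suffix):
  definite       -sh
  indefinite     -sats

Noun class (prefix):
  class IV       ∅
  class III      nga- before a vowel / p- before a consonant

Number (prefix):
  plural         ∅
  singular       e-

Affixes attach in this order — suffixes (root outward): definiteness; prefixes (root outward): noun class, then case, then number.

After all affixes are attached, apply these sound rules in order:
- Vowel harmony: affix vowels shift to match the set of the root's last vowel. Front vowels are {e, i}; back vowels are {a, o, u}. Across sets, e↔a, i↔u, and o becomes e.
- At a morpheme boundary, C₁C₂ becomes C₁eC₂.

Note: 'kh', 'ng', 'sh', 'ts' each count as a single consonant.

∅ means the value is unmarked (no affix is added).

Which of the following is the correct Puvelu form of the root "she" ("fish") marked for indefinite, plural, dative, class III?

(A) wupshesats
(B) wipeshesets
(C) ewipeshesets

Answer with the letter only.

B

Attach definiteness indefinite -sats → shesats.
Attach noun class class III p- (before consonant 'sh') → pshesats.
Attach case dative wu- → wupshesats.
number = plural: zero marking, form stays wupshesats.
Apply vowel harmony: wupshesats → wipshesets.
Apply epenthesis: wipshesets → wipeshesets.
So the correct form is wipeshesets, option (B).
(C) ewipeshesets is wrong: it uses singular instead of plural for number.
(A) wupshesats is wrong: it fails to apply the sound rule(s).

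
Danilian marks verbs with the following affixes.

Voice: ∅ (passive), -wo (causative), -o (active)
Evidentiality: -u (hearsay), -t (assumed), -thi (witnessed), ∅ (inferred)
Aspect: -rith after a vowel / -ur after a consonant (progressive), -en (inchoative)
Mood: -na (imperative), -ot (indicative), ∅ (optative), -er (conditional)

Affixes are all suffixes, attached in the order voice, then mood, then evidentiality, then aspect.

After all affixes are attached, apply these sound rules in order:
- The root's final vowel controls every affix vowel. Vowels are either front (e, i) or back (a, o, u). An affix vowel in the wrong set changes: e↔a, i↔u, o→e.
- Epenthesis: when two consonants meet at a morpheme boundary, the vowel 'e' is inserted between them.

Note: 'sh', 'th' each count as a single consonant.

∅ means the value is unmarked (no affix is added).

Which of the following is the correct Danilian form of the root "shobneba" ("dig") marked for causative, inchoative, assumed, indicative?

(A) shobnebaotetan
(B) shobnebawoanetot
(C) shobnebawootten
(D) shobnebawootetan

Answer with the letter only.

Attach voice causative -wo → shobnebawo.
Attach mood indicative -ot → shobnebawoot.
Attach evidentiality assumed -t → shobnebawoott.
Attach aspect inchoative -en → shobnebawootten.
Apply vowel harmony: shobnebawootten → shobnebawoottan.
Apply epenthesis: shobnebawoottan → shobnebawootetan.
So the correct form is shobnebawootetan, option (D).
(C) shobnebawootten is wrong: it fails to apply the sound rule(s).
(A) shobnebaotetan is wrong: it uses passive instead of causative for voice.
(B) shobnebawoanetot is wrong: it has the affixes in the wrong order.

D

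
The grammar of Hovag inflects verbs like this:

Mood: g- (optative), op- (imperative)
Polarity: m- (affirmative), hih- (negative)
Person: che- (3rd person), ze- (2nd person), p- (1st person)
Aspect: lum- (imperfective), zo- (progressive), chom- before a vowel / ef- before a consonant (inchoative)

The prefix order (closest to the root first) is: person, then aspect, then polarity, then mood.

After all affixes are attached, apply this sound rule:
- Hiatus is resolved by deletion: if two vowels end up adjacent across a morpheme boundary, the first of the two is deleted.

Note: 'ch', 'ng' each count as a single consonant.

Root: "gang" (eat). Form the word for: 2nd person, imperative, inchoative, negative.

ophihefzegang

Attach person 2nd person ze- → zegang.
Attach aspect inchoative ef- (before consonant 'z') → efzegang.
Attach polarity negative hih- → hihefzegang.
Attach mood imperative op- → ophihefzegang.
Vowel deletion: no change.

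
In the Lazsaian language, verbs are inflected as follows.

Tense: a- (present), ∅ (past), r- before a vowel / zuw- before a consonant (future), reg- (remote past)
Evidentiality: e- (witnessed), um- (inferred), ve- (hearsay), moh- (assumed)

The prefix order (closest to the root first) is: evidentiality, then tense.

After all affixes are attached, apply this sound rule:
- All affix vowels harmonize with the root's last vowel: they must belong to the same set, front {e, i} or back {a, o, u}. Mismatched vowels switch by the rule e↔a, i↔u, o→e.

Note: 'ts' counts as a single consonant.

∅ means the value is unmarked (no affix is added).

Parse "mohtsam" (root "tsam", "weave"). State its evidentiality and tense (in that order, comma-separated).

assumed, past

Segment: moh-tsam.
evidentiality: moh- → assumed.
tense: ∅ → past.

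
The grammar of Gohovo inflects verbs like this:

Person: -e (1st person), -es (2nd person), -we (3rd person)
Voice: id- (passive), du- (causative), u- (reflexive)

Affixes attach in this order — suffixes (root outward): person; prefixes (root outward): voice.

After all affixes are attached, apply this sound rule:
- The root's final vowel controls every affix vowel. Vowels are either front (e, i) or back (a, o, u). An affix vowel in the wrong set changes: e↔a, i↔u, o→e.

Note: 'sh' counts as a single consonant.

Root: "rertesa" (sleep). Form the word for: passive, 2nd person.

Attach person 2nd person -es → rertesaes.
Attach voice passive id- → idrertesaes.
Apply vowel harmony: idrertesaes → udrertesaas.

udrertesaas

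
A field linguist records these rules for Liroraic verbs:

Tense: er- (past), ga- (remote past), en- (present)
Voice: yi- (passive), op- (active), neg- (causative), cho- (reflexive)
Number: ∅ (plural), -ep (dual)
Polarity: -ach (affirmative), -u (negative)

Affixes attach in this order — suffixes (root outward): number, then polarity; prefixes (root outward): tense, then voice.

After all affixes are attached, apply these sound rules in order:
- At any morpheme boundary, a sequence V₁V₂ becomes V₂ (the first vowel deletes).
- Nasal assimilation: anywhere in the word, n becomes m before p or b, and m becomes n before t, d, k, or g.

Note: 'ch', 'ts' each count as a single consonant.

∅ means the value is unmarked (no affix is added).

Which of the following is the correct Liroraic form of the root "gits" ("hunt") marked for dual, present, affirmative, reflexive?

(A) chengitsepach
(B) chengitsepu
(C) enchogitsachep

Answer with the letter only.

Attach tense present en- → engits.
Attach number dual -ep → engitsep.
Attach voice reflexive cho- → choengitsep.
Attach polarity affirmative -ach → choengitsepach.
Apply vowel deletion: choengitsepach → chengitsepach.
Nasal assimilation: no change.
So the correct form is chengitsepach, option (A).
(C) enchogitsachep is wrong: it has the affixes in the wrong order.
(B) chengitsepu is wrong: it uses negative instead of affirmative for polarity.

A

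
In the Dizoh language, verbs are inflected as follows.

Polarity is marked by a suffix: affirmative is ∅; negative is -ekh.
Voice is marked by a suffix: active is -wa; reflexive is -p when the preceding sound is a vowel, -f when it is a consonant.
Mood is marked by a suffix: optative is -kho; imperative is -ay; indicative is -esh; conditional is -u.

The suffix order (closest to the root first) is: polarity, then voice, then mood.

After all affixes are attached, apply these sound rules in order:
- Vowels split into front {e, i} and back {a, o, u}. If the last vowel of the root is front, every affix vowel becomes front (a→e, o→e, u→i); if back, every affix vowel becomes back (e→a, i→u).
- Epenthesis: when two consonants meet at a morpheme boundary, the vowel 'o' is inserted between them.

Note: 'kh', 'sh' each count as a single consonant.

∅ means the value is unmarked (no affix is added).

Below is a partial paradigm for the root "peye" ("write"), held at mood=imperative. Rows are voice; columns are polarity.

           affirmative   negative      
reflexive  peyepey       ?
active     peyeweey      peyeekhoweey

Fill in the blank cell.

Attach polarity negative -ekh → peyeekh.
Attach voice reflexive -f (after consonant 'kh') → peyeekhf.
Attach mood imperative -ay → peyeekhfay.
Apply vowel harmony: peyeekhfay → peyeekhfey.
Apply epenthesis: peyeekhfey → peyeekhofey.

peyeekhofey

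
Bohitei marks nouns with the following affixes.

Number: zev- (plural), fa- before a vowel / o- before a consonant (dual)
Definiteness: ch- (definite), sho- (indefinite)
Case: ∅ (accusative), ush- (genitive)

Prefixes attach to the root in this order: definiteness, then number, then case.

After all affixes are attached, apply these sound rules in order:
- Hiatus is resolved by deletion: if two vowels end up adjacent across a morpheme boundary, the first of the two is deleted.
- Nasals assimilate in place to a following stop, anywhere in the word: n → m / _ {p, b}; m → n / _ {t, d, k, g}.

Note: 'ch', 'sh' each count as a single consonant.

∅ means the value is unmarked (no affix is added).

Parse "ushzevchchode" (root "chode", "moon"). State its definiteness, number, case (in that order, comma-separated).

Segment: ush-zev-ch-chode.
definiteness: ch- → definite.
number: zev- → plural.
case: ush- → genitive.

definite, plural, genitive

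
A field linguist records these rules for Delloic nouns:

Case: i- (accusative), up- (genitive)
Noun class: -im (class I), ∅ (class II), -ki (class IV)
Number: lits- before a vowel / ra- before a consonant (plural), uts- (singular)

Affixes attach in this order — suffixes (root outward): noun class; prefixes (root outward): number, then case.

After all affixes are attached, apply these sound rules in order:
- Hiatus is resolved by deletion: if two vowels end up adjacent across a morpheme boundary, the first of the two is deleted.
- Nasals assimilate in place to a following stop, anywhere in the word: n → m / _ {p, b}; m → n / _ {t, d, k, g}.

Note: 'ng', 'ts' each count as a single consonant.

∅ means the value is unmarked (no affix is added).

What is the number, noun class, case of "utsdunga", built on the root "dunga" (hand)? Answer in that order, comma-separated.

Segment: i-uts-dunga.
number: uts- → singular.
noun class: ∅ → class II.
case: i- → accusative.

singular, class II, accusative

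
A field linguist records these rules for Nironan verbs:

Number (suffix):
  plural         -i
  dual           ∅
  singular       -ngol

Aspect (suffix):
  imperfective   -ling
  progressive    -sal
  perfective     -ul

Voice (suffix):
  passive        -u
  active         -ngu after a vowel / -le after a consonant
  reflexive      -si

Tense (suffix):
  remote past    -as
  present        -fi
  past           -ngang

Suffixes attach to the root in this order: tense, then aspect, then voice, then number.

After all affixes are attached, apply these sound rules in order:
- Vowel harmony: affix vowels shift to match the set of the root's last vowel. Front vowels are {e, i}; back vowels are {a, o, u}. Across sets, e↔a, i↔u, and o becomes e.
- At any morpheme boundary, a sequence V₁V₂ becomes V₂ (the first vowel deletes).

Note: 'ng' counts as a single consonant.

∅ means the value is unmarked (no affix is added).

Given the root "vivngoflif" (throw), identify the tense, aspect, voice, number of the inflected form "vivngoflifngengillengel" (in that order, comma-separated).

past, perfective, active, singular

Segment: vivngoflif-ngang-ul-le-ngol.
tense: -ngang → past.
aspect: -ul → perfective.
voice: -ngu/le → active.
number: -ngol → singular.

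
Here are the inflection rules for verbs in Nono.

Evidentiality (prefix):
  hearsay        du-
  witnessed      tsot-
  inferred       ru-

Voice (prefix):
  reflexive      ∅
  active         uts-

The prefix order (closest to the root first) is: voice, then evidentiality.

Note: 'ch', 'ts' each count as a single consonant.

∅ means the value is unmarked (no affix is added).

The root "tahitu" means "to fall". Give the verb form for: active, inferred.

ruutstahitu

Attach voice active uts- → utstahitu.
Attach evidentiality inferred ru- → ruutstahitu.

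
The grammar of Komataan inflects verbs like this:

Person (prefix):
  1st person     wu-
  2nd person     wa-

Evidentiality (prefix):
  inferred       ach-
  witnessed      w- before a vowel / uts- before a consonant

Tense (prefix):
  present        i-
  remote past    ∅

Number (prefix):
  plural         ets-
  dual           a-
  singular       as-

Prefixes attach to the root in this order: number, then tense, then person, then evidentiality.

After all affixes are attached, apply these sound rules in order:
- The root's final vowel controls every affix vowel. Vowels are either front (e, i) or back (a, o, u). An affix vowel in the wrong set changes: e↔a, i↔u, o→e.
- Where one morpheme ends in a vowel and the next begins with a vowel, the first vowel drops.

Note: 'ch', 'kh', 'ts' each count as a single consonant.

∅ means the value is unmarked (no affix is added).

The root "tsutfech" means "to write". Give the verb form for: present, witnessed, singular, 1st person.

itswestsutfech

Attach number singular as- → astsutfech.
Attach tense present i- → iastsutfech.
Attach person 1st person wu- → wuiastsutfech.
Attach evidentiality witnessed uts- (before consonant 'w') → utswuiastsutfech.
Apply vowel harmony: utswuiastsutfech → itswiiestsutfech.
Apply vowel deletion: itswiiestsutfech → itswestsutfech.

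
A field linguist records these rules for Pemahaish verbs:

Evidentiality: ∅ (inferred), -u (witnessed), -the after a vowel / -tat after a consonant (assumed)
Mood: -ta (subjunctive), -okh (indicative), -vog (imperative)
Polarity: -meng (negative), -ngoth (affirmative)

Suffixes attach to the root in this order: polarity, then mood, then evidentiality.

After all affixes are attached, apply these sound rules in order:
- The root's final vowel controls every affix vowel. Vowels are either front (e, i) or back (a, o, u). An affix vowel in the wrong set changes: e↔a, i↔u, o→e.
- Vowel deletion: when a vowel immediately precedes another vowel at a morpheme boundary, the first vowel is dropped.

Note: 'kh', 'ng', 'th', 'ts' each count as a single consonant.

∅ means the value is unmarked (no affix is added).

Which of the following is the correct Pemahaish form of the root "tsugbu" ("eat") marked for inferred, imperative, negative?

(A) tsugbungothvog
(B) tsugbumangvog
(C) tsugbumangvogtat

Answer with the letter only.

B

Attach polarity negative -meng → tsugbumeng.
Attach mood imperative -vog → tsugbumengvog.
evidentiality = inferred: zero marking, form stays tsugbumengvog.
Apply vowel harmony: tsugbumengvog → tsugbumangvog.
Vowel deletion: no change.
So the correct form is tsugbumangvog, option (B).
(A) tsugbungothvog is wrong: it uses affirmative instead of negative for polarity.
(C) tsugbumangvogtat is wrong: it uses assumed instead of inferred for evidentiality.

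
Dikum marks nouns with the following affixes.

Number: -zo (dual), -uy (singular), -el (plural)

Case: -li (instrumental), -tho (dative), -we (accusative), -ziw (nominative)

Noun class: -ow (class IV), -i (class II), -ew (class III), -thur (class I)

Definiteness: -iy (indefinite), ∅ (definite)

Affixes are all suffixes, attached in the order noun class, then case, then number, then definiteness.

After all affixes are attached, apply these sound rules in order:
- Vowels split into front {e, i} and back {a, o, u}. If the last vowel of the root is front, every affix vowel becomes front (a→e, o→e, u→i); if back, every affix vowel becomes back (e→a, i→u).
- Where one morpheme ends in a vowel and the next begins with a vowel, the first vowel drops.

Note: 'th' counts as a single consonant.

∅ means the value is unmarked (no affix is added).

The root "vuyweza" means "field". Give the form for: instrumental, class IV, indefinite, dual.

vuywezowluzuy

Attach noun class class IV -ow → vuywezaow.
Attach case instrumental -li → vuywezaowli.
Attach number dual -zo → vuywezaowlizo.
Attach definiteness indefinite -iy → vuywezaowlizoiy.
Apply vowel harmony: vuywezaowlizoiy → vuywezaowluzouy.
Apply vowel deletion: vuywezaowluzouy → vuywezowluzuy.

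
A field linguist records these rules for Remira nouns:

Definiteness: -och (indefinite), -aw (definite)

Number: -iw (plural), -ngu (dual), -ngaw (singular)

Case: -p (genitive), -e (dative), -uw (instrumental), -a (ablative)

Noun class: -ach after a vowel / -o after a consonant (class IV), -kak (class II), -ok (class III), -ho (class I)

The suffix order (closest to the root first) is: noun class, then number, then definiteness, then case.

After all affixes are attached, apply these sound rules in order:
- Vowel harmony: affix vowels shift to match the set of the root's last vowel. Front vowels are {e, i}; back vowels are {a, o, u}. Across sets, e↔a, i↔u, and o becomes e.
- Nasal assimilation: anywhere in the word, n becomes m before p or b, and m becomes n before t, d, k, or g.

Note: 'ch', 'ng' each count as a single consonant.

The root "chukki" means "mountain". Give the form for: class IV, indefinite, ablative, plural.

Attach noun class class IV -ach (after vowel 'i') → chukkiach.
Attach number plural -iw → chukkiachiw.
Attach definiteness indefinite -och → chukkiachiwoch.
Attach case ablative -a → chukkiachiwocha.
Apply vowel harmony: chukkiachiwocha → chukkiechiweche.
Nasal assimilation: no change.

chukkiechiweche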